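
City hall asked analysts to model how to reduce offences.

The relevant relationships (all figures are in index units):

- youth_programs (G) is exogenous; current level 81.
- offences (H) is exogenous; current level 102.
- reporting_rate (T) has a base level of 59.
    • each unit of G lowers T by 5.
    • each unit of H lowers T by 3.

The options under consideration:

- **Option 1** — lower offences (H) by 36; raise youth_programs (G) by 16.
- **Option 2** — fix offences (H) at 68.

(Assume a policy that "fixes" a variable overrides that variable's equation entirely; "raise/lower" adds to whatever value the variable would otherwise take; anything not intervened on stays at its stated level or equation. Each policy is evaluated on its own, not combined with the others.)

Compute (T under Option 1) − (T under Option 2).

-74

Option 1 (H − 36, G + 16):
  G = 81 + 16 = 97
  H = 102 − 36 = 66
  T = 59 − 5·97 − 3·66 = -624
Option 2 (H := 68):
  G = 81
  H = 68
  T = 59 − 5·81 − 3·68 = -550
T: -624 − (-550) = -74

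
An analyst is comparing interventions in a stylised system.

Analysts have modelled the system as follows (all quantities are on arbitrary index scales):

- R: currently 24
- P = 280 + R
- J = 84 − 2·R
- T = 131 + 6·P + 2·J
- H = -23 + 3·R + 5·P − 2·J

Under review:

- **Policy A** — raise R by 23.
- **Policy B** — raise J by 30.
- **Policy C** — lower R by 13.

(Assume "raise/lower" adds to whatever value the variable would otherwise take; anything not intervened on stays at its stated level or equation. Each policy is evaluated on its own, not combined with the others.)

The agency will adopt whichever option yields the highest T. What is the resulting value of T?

Policy A (R + 23):
  R = 24 + 23 = 47
  P = 280 + 47 = 327
  J = 84 − 2·47 = -10
  T = 131 + 6·327 + 2·(-10) = 2073
Policy B (J + 30):
  R = 24
  P = 280 + 24 = 304
  J = 84 − 2·24 (+30 from intervention) = 66
  T = 131 + 6·304 + 2·66 = 2087
Policy C (R − 13):
  R = 24 − 13 = 11
  P = 280 + 11 = 291
  J = 84 − 2·11 = 62
  T = 131 + 6·291 + 2·62 = 2001
Comparing — Policy A: T=2073, Policy B: T=2087, Policy C: T=2001. Highest is 2087 (Policy B).

2087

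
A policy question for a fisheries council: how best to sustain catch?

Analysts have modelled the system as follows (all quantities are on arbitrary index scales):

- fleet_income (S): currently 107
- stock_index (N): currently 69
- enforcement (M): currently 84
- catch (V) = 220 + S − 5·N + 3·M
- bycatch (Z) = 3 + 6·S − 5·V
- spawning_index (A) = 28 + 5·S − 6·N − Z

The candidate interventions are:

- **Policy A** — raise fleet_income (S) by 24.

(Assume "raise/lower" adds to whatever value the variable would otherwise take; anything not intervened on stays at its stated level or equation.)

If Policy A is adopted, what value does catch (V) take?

Policy A (S + 24):
  S = 107 + 24 = 131
  N = 69
  M = 84
  V = 220 + 131 − 5·69 + 3·84 = 258

258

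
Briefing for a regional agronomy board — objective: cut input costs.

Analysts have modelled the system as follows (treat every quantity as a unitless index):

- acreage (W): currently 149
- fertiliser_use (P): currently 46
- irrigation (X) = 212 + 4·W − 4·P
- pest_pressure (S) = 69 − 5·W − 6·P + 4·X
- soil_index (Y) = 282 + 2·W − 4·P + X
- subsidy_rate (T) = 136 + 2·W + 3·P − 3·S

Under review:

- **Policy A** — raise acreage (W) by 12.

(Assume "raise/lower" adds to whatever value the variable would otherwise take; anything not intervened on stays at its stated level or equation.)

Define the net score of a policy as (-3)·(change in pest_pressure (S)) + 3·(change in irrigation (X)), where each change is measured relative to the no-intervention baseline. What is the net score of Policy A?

-252

Baseline:
  W = 149
  P = 46
  X = 212 + 4·149 − 4·46 = 624
  S = 69 − 5·149 − 6·46 + 4·624 = 1544
Policy A (W + 12):
  W = 149 + 12 = 161
  P = 46
  X = 212 + 4·161 − 4·46 = 672
  S = 69 − 5·161 − 6·46 + 4·672 = 1676
ΔS = 1676 − 1544 = 132; ΔX = 672 − 624 = 48
Score = (-3)·132 + 3·48 = -252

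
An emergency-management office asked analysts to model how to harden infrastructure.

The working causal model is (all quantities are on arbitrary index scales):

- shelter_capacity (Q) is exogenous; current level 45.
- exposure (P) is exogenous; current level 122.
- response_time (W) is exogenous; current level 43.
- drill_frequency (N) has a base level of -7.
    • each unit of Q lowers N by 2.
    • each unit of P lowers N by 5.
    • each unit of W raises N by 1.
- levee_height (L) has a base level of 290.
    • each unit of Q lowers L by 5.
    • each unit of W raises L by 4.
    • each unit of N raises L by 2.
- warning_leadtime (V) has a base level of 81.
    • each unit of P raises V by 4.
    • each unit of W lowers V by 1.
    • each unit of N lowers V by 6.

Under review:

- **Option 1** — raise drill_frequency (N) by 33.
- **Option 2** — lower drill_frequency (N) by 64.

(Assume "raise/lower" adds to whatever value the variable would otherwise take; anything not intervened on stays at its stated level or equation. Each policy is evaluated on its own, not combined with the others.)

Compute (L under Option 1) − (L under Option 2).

194

Option 1 (N + 33):
  Q = 45
  P = 122
  W = 43
  N = -7 − 2·45 − 5·122 + 43 (+33 from intervention) = -631
  L = 290 − 5·45 + 4·43 + 2·(-631) = -1025
Option 2 (N − 64):
  Q = 45
  P = 122
  W = 43
  N = -7 − 2·45 − 5·122 + 43 (−64 from intervention) = -728
  L = 290 − 5·45 + 4·43 + 2·(-728) = -1219
L: -1025 − (-1219) = 194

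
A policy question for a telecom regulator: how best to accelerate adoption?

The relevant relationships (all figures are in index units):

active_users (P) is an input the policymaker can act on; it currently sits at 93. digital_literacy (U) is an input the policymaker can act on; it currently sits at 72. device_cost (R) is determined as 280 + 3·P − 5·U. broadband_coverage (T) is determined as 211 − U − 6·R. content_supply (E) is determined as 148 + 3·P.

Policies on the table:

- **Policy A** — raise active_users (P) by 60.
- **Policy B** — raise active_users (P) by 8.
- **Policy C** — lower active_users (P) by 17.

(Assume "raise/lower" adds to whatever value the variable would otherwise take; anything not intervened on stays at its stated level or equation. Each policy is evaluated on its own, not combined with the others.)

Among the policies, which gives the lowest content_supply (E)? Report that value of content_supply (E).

376

Policy A (P + 60):
  P = 93 + 60 = 153
  E = 148 + 3·153 = 607
Policy B (P + 8):
  P = 93 + 8 = 101
  E = 148 + 3·101 = 451
Policy C (P − 17):
  P = 93 − 17 = 76
  E = 148 + 3·76 = 376
Comparing — Policy A: E=607, Policy B: E=451, Policy C: E=376. Lowest is 376 (Policy C).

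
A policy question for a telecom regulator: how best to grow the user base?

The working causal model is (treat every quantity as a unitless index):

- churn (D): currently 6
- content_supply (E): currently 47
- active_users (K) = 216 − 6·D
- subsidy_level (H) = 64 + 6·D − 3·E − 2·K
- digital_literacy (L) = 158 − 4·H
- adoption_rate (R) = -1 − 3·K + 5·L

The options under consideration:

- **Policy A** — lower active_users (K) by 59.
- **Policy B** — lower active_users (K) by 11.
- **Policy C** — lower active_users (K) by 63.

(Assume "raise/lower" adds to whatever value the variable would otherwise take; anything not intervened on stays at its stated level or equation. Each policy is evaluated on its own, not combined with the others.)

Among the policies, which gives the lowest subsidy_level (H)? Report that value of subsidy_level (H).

Policy A (K − 59):
  D = 6
  E = 47
  K = 216 − 6·6 (−59 from intervention) = 121
  H = 64 + 6·6 − 3·47 − 2·121 = -283
Policy B (K − 11):
  D = 6
  E = 47
  K = 216 − 6·6 (−11 from intervention) = 169
  H = 64 + 6·6 − 3·47 − 2·169 = -379
Policy C (K − 63):
  D = 6
  E = 47
  K = 216 − 6·6 (−63 from intervention) = 117
  H = 64 + 6·6 − 3·47 − 2·117 = -275
Comparing — Policy A: H=-283, Policy B: H=-379, Policy C: H=-275. Lowest is -379 (Policy B).

-379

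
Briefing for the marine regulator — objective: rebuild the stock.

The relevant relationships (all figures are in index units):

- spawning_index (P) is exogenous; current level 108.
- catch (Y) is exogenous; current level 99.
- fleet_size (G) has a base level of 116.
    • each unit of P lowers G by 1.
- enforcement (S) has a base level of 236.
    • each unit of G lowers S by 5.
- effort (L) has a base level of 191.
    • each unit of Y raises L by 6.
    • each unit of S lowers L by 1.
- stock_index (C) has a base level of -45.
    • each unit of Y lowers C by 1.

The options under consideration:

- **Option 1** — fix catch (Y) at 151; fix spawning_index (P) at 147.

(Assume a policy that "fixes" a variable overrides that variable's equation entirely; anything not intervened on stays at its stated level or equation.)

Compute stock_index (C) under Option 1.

-196

Option 1 (Y := 151, P := 147):
  Y = 151
  C = -45 − 151 = -196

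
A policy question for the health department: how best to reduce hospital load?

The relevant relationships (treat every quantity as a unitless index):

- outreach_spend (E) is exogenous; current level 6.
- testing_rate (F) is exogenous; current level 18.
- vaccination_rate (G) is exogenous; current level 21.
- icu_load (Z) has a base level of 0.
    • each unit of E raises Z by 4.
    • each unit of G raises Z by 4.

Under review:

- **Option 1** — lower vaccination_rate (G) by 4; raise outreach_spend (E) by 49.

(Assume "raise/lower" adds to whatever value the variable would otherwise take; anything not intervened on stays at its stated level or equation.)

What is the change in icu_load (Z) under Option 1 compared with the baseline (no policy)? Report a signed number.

180

Baseline:
  E = 6
  G = 21
  Z = 0 + 4·6 + 4·21 = 108
Option 1 (G − 4, E + 49):
  E = 6 + 49 = 55
  G = 21 − 4 = 17
  Z = 0 + 4·55 + 4·17 = 288
Change in Z: 288 − 108 = 180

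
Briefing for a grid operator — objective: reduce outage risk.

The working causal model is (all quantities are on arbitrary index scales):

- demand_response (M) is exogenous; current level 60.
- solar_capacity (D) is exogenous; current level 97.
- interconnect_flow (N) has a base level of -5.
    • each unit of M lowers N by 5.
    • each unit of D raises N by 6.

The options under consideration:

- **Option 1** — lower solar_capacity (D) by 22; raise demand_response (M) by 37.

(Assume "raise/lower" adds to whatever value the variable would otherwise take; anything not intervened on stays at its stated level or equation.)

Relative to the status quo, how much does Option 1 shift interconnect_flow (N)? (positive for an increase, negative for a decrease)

-317

Baseline:
  M = 60
  D = 97
  N = -5 − 5·60 + 6·97 = 277
Option 1 (D − 22, M + 37):
  M = 60 + 37 = 97
  D = 97 − 22 = 75
  N = -5 − 5·97 + 6·75 = -40
Change in N: -40 − 277 = -317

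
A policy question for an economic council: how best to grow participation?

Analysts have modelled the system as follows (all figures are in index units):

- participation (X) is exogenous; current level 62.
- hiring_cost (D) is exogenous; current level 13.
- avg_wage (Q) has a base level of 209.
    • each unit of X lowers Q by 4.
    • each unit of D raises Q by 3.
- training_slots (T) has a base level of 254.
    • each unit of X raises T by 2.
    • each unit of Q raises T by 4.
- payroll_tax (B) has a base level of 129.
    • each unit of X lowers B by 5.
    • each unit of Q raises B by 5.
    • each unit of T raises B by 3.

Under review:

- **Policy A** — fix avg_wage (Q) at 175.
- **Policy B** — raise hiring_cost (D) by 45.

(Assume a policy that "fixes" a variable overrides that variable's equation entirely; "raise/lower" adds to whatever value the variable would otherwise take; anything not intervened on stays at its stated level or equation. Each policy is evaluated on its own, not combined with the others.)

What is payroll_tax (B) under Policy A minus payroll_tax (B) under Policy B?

Policy A (Q := 175):
  X = 62
  D = 13
  Q = 175
  T = 254 + 2·62 + 4·175 = 1078
  B = 129 − 5·62 + 5·175 + 3·1078 = 3928
Policy B (D + 45):
  X = 62
  D = 13 + 45 = 58
  Q = 209 − 4·62 + 3·58 = 135
  T = 254 + 2·62 + 4·135 = 918
  B = 129 − 5·62 + 5·135 + 3·918 = 3248
B: 3928 − 3248 = 680

680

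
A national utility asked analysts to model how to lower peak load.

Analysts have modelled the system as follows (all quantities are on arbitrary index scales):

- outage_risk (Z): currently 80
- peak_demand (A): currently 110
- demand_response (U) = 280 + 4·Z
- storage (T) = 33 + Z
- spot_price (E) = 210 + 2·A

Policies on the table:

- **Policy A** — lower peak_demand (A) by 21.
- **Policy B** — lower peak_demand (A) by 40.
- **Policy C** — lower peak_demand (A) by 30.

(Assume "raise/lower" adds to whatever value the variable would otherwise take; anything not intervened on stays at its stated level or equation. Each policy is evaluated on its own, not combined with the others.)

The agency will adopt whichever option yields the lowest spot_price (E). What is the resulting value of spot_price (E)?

350

Policy A (A − 21):
  A = 110 − 21 = 89
  E = 210 + 2·89 = 388
Policy B (A − 40):
  A = 110 − 40 = 70
  E = 210 + 2·70 = 350
Policy C (A − 30):
  A = 110 − 30 = 80
  E = 210 + 2·80 = 370
Comparing — Policy A: E=388, Policy B: E=350, Policy C: E=370. Lowest is 350 (Policy B).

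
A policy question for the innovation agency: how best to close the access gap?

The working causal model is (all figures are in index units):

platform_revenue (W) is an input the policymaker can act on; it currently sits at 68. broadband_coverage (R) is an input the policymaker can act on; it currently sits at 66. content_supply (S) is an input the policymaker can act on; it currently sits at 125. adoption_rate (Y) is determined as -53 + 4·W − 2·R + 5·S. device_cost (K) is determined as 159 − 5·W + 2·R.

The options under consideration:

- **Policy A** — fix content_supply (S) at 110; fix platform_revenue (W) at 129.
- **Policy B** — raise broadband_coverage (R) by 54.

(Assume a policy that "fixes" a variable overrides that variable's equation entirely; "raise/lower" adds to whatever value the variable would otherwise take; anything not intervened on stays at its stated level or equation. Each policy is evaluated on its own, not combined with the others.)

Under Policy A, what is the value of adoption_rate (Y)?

Policy A (S := 110, W := 129):
  W = 129
  R = 66
  S = 110
  Y = -53 + 4·129 − 2·66 + 5·110 = 881

881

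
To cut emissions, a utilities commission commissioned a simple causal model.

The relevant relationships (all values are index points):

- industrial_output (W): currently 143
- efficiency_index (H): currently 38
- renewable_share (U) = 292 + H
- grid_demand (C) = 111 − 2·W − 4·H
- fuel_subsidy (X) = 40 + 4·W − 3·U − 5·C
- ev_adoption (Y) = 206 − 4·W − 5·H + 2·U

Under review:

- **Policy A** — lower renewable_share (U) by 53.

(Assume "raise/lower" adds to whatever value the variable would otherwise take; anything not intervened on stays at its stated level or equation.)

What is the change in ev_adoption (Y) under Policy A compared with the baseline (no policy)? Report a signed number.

-106

Baseline:
  W = 143
  H = 38
  U = 292 + 38 = 330
  Y = 206 − 4·143 − 5·38 + 2·330 = 104
Policy A (U − 53):
  W = 143
  H = 38
  U = 292 + 38 (−53 from intervention) = 277
  Y = 206 − 4·143 − 5·38 + 2·277 = -2
Change in Y: -2 − 104 = -106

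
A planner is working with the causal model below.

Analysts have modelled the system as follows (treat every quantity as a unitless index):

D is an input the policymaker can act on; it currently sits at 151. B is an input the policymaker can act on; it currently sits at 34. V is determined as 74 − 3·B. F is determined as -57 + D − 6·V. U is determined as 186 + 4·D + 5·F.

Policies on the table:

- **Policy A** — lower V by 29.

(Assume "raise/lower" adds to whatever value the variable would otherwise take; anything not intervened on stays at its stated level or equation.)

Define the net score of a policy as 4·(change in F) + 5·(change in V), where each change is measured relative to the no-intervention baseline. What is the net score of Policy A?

Baseline:
  D = 151
  B = 34
  V = 74 − 3·34 = -28
  F = -57 + 151 − 6·(-28) = 262
Policy A (V − 29):
  D = 151
  B = 34
  V = 74 − 3·34 (−29 from intervention) = -57
  F = -57 + 151 − 6·(-57) = 436
ΔF = 436 − 262 = 174; ΔV = -57 − (-28) = -29
Score = 4·174 + 5·(-29) = 551

551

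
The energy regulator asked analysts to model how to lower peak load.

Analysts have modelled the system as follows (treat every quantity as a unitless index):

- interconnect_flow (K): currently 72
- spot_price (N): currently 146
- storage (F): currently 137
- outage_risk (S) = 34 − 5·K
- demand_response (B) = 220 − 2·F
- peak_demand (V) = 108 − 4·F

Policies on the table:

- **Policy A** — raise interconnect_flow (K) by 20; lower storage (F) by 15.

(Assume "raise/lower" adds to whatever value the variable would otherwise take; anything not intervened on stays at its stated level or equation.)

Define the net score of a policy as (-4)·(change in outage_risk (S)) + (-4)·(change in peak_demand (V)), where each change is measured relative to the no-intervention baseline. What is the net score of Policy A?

160

Baseline:
  K = 72
  F = 137
  S = 34 − 5·72 = -326
  V = 108 − 4·137 = -440
Policy A (K + 20, F − 15):
  K = 72 + 20 = 92
  F = 137 − 15 = 122
  S = 34 − 5·92 = -426
  V = 108 − 4·122 = -380
ΔS = -426 − (-326) = -100; ΔV = -380 − (-440) = 60
Score = (-4)·(-100) + (-4)·60 = 160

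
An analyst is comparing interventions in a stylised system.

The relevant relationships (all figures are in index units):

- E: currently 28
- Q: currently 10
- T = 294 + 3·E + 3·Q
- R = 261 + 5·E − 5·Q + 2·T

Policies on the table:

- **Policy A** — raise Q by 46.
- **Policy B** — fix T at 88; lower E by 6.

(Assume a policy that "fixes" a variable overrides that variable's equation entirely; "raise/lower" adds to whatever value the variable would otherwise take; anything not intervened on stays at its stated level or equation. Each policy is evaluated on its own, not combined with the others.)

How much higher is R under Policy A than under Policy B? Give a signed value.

716

Policy A (Q + 46):
  E = 28
  Q = 10 + 46 = 56
  T = 294 + 3·28 + 3·56 = 546
  R = 261 + 5·28 − 5·56 + 2·546 = 1213
Policy B (T := 88, E − 6):
  E = 28 − 6 = 22
  Q = 10
  T = 88
  R = 261 + 5·22 − 5·10 + 2·88 = 497
R: 1213 − 497 = 716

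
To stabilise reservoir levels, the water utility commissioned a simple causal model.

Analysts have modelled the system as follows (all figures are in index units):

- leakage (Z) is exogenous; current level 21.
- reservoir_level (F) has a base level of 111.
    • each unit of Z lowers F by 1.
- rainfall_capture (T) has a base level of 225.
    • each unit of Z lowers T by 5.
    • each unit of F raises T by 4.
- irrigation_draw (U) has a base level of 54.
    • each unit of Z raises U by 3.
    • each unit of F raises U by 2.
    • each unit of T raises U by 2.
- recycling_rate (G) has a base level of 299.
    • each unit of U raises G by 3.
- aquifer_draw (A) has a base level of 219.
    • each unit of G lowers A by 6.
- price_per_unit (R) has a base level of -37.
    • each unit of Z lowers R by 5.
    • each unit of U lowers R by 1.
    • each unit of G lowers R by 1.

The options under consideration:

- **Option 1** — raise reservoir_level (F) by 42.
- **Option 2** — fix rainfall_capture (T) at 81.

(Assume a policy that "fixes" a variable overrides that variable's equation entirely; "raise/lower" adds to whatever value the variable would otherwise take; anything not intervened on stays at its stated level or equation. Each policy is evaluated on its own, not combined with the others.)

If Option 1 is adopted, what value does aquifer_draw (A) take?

-31761

Option 1 (F + 42):
  Z = 21
  F = 111 − 21 (+42 from intervention) = 132
  T = 225 − 5·21 + 4·132 = 648
  U = 54 + 3·21 + 2·132 + 2·648 = 1677
  G = 299 + 3·1677 = 5330
  A = 219 − 6·5330 = -31761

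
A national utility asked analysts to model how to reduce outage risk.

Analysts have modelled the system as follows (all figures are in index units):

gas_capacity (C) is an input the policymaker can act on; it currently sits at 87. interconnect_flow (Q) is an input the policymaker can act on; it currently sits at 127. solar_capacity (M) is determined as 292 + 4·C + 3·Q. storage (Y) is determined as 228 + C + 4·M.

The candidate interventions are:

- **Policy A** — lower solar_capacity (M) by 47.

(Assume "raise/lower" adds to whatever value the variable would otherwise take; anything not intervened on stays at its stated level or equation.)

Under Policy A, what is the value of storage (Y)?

4211

Policy A (M − 47):
  C = 87
  Q = 127
  M = 292 + 4·87 + 3·127 (−47 from intervention) = 974
  Y = 228 + 87 + 4·974 = 4211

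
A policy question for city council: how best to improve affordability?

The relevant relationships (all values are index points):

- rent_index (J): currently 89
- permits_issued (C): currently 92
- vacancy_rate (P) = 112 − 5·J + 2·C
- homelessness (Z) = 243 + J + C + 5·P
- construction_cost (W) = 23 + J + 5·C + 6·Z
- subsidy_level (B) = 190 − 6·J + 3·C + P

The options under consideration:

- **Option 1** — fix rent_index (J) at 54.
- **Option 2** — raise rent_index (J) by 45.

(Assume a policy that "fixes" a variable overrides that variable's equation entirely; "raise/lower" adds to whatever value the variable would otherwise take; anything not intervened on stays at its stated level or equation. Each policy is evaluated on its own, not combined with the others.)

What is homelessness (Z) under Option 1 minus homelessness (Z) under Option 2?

1920

Option 1 (J := 54):
  J = 54
  C = 92
  P = 112 − 5·54 + 2·92 = 26
  Z = 243 + 54 + 92 + 5·26 = 519
Option 2 (J + 45):
  J = 89 + 45 = 134
  C = 92
  P = 112 − 5·134 + 2·92 = -374
  Z = 243 + 134 + 92 + 5·(-374) = -1401
Z: 519 − (-1401) = 1920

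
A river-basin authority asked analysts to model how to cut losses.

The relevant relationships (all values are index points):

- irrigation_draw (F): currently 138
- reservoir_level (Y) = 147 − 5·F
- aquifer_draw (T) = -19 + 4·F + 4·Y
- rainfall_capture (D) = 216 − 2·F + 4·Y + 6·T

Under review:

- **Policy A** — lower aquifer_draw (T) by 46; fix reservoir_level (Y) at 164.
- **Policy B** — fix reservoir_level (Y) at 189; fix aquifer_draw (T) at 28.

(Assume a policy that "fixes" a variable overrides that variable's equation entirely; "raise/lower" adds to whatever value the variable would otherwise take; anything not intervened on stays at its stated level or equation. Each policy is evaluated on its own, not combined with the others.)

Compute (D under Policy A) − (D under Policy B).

6590

Policy A (T − 46, Y := 164):
  F = 138
  Y = 164
  T = -19 + 4·138 + 4·164 (−46 from intervention) = 1143
  D = 216 − 2·138 + 4·164 + 6·1143 = 7454
Policy B (Y := 189, T := 28):
  F = 138
  Y = 189
  T = 28
  D = 216 − 2·138 + 4·189 + 6·28 = 864
D: 7454 − 864 = 6590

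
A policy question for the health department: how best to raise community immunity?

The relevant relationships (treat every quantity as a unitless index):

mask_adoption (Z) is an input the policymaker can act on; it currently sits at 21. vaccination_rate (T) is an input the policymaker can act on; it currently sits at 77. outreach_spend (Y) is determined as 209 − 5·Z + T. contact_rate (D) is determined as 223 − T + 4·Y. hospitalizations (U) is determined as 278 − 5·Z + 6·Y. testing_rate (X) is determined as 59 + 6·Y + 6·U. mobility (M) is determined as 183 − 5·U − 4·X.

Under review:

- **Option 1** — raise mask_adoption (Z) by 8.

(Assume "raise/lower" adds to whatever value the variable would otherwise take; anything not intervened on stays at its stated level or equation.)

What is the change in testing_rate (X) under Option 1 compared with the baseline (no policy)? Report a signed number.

Baseline:
  Z = 21
  T = 77
  Y = 209 − 5·21 + 77 = 181
  U = 278 − 5·21 + 6·181 = 1259
  X = 59 + 6·181 + 6·1259 = 8699
Option 1 (Z + 8):
  Z = 21 + 8 = 29
  T = 77
  Y = 209 − 5·29 + 77 = 141
  U = 278 − 5·29 + 6·141 = 979
  X = 59 + 6·141 + 6·979 = 6779
Change in X: 6779 − 8699 = -1920

-1920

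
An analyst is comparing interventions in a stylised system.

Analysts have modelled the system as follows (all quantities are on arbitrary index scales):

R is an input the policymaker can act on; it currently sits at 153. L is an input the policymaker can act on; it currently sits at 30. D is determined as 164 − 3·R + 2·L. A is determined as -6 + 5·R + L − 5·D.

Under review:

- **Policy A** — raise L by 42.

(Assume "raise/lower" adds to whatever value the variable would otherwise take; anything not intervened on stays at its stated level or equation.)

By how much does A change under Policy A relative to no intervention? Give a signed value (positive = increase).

-378

Baseline:
  R = 153
  L = 30
  D = 164 − 3·153 + 2·30 = -235
  A = -6 + 5·153 + 30 − 5·(-235) = 1964
Policy A (L + 42):
  R = 153
  L = 30 + 42 = 72
  D = 164 − 3·153 + 2·72 = -151
  A = -6 + 5·153 + 72 − 5·(-151) = 1586
Change in A: 1586 − 1964 = -378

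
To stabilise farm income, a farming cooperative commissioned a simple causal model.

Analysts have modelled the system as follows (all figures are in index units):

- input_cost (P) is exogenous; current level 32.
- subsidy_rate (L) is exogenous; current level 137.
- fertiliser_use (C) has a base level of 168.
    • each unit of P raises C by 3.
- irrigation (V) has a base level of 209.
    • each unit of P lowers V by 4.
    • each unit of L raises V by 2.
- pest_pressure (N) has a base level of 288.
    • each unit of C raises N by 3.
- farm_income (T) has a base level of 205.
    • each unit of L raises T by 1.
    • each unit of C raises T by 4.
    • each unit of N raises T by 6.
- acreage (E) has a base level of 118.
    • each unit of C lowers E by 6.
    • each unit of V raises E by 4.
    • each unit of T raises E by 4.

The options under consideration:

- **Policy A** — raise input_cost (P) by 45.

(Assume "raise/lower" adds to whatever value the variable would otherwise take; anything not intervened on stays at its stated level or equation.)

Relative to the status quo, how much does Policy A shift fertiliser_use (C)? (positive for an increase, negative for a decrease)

Baseline:
  P = 32
  C = 168 + 3·32 = 264
Policy A (P + 45):
  P = 32 + 45 = 77
  C = 168 + 3·77 = 399
Change in C: 399 − 264 = 135

135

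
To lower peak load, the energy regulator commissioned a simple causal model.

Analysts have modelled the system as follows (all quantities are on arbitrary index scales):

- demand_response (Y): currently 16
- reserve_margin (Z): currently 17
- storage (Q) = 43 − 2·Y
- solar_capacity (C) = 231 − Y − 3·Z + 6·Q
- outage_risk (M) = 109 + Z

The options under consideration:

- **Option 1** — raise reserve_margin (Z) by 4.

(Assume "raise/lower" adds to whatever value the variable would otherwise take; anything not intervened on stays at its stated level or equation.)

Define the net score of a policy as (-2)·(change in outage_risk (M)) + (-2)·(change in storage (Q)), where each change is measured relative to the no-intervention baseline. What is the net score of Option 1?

Baseline:
  Y = 16
  Z = 17
  Q = 43 − 2·16 = 11
  M = 109 + 17 = 126
Option 1 (Z + 4):
  Y = 16
  Z = 17 + 4 = 21
  Q = 43 − 2·16 = 11
  M = 109 + 21 = 130
ΔM = 130 − 126 = 4; ΔQ = 11 − 11 = 0
Score = (-2)·4 + (-2)·0 = -8

-8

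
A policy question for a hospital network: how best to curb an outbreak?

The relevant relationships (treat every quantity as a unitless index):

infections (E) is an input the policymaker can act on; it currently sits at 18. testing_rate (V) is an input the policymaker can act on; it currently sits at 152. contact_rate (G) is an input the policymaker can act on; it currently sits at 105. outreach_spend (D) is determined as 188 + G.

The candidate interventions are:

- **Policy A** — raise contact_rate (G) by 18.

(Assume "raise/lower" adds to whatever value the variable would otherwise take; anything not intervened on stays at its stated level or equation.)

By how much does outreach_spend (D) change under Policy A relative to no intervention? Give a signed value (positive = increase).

Baseline:
  G = 105
  D = 188 + 105 = 293
Policy A (G + 18):
  G = 105 + 18 = 123
  D = 188 + 123 = 311
Change in D: 311 − 293 = 18

18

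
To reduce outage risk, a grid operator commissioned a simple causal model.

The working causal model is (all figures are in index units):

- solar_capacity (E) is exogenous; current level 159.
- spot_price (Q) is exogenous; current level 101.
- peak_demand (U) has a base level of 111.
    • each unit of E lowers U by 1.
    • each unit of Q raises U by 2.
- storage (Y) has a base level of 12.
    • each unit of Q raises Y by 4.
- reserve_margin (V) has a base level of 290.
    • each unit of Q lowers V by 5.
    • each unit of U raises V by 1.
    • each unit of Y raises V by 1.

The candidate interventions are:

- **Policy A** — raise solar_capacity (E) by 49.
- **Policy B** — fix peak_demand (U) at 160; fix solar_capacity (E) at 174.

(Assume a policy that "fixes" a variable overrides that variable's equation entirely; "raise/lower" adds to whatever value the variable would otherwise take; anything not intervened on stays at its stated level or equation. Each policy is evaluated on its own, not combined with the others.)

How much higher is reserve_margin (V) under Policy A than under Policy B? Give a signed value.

-55

Policy A (E + 49):
  E = 159 + 49 = 208
  Q = 101
  U = 111 − 208 + 2·101 = 105
  Y = 12 + 4·101 = 416
  V = 290 − 5·101 + 105 + 416 = 306
Policy B (U := 160, E := 174):
  E = 174
  Q = 101
  U = 160
  Y = 12 + 4·101 = 416
  V = 290 − 5·101 + 160 + 416 = 361
V: 306 − 361 = -55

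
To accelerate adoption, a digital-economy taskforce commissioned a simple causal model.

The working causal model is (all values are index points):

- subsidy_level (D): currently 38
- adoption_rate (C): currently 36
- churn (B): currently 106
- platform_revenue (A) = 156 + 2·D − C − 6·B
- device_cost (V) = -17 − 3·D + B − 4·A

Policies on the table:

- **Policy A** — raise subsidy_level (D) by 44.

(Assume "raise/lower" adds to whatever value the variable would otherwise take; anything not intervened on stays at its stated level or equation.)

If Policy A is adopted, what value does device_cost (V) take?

Policy A (D + 44):
  D = 38 + 44 = 82
  C = 36
  B = 106
  A = 156 + 2·82 − 36 − 6·106 = -352
  V = -17 − 3·82 + 106 − 4·(-352) = 1251

1251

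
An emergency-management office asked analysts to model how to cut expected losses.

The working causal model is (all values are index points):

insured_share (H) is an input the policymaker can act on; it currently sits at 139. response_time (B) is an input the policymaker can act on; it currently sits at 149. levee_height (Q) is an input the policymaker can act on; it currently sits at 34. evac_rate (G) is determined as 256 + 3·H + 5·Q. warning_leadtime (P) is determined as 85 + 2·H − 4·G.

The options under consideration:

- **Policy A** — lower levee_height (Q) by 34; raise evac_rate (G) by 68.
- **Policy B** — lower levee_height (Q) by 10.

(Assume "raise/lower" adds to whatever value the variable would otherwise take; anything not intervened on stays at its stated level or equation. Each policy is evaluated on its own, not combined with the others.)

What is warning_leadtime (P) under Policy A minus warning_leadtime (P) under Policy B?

208

Policy A (Q − 34, G + 68):
  H = 139
  Q = 34 − 34 = 0
  G = 256 + 3·139 + 5·0 (+68 from intervention) = 741
  P = 85 + 2·139 − 4·741 = -2601
Policy B (Q − 10):
  H = 139
  Q = 34 − 10 = 24
  G = 256 + 3·139 + 5·24 = 793
  P = 85 + 2·139 − 4·793 = -2809
P: -2601 − (-2809) = 208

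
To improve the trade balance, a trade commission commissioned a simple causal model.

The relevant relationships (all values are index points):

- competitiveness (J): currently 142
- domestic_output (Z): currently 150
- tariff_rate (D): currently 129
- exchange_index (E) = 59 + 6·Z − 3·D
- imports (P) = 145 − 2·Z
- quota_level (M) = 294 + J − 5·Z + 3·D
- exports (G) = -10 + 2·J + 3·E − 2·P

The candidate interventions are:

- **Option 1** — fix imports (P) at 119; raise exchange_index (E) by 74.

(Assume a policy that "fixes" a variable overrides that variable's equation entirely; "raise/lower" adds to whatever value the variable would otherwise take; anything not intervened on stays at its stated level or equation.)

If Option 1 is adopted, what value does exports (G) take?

1974

Option 1 (P := 119, E + 74):
  J = 142
  Z = 150
  D = 129
  E = 59 + 6·150 − 3·129 (+74 from intervention) = 646
  P = 119
  G = -10 + 2·142 + 3·646 − 2·119 = 1974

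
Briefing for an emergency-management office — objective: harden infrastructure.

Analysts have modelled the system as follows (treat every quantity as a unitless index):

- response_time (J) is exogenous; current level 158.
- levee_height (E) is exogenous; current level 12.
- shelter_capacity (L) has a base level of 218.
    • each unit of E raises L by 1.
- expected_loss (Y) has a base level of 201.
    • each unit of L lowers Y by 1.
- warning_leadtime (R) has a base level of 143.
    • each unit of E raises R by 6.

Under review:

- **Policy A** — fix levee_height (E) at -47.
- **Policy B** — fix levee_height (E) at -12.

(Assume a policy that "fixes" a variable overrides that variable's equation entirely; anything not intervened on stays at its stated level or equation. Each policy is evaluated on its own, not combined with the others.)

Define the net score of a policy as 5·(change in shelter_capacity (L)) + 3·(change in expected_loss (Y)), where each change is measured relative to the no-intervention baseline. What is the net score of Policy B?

Baseline:
  E = 12
  L = 218 + 12 = 230
  Y = 201 − 230 = -29
Policy B (E := -12):
  E = -12
  L = 218 + (-12) = 206
  Y = 201 − 206 = -5
ΔL = 206 − 230 = -24; ΔY = -5 − (-29) = 24
Score = 5·(-24) + 3·24 = -48

-48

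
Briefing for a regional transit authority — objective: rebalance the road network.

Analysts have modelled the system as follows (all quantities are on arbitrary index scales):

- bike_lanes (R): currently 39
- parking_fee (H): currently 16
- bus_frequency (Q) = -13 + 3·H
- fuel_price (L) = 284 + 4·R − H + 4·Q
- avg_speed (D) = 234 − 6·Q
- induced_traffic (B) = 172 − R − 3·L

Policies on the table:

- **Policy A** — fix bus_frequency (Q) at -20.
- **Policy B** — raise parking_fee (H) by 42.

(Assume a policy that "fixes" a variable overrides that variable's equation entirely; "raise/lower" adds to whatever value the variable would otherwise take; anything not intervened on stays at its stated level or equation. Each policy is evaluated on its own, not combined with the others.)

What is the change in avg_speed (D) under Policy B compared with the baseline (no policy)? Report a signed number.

-756

Baseline:
  H = 16
  Q = -13 + 3·16 = 35
  D = 234 − 6·35 = 24
Policy B (H + 42):
  H = 16 + 42 = 58
  Q = -13 + 3·58 = 161
  D = 234 − 6·161 = -732
Change in D: -732 − 24 = -756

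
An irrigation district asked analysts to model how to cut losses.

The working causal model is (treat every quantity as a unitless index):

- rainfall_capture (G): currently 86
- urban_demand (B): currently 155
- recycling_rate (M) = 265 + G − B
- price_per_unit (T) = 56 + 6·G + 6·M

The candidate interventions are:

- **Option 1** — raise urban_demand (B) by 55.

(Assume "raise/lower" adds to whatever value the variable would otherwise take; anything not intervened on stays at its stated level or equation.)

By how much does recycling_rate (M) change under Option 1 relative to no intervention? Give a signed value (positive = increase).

Baseline:
  G = 86
  B = 155
  M = 265 + 86 − 155 = 196
Option 1 (B + 55):
  G = 86
  B = 155 + 55 = 210
  M = 265 + 86 − 210 = 141
Change in M: 141 − 196 = -55

-55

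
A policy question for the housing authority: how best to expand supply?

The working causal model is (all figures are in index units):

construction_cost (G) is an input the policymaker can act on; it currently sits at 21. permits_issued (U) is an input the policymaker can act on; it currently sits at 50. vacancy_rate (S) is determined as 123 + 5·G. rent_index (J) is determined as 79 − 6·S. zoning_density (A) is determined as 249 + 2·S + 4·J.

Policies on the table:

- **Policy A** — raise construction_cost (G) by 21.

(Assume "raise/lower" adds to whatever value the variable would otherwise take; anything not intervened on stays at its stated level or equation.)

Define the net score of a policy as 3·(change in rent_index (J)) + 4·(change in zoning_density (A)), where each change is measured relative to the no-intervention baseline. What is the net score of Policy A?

Baseline:
  G = 21
  S = 123 + 5·21 = 228
  J = 79 − 6·228 = -1289
  A = 249 + 2·228 + 4·(-1289) = -4451
Policy A (G + 21):
  G = 21 + 21 = 42
  S = 123 + 5·42 = 333
  J = 79 − 6·333 = -1919
  A = 249 + 2·333 + 4·(-1919) = -6761
ΔJ = -1919 − (-1289) = -630; ΔA = -6761 − (-4451) = -2310
Score = 3·(-630) + 4·(-2310) = -11130

-11130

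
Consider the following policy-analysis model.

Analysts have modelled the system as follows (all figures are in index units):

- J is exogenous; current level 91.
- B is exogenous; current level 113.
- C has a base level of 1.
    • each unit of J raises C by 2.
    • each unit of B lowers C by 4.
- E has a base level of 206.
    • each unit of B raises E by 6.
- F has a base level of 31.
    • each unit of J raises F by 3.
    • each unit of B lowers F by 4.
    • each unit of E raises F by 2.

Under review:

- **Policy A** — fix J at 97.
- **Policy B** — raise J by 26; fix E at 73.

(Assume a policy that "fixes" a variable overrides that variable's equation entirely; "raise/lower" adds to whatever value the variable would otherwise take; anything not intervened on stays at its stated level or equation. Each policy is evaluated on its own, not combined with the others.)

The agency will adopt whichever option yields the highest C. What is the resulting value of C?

-217

Policy A (J := 97):
  J = 97
  B = 113
  C = 1 + 2·97 − 4·113 = -257
Policy B (J + 26, E := 73):
  J = 91 + 26 = 117
  B = 113
  C = 1 + 2·117 − 4·113 = -217
Comparing — Policy A: C=-257, Policy B: C=-217. Highest is -217 (Policy B).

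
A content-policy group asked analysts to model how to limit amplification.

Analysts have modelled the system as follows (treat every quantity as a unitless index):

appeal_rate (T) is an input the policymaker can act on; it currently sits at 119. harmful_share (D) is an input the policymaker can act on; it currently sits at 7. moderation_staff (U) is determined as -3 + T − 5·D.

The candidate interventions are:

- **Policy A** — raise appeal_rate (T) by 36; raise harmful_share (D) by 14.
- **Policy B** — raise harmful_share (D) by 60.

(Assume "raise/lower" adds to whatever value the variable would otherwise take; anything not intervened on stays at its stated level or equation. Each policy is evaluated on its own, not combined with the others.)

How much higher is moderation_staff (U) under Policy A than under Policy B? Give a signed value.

266

Policy A (T + 36, D + 14):
  T = 119 + 36 = 155
  D = 7 + 14 = 21
  U = -3 + 155 − 5·21 = 47
Policy B (D + 60):
  T = 119
  D = 7 + 60 = 67
  U = -3 + 119 − 5·67 = -219
U: 47 − (-219) = 266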